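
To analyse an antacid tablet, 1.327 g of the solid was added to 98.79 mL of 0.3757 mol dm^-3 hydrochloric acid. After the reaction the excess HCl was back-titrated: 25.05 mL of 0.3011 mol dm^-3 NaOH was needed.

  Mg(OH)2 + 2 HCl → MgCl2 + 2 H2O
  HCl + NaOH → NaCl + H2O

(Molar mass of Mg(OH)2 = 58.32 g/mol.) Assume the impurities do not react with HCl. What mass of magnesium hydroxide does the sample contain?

0.8623 g

n(HCl) added = 0.09879 × 0.3757 = 0.03712 mol
n(NaOH) used in back-titration = 0.02505 × 0.3011 = 7.543 × 10^-3 mol
n(HCl) left over = 7.543 × 10^-3 mol (1:1 ratio)
n(HCl) consumed by analyte = 0.03712 − 7.543 × 10^-3 = 0.02957 mol
From the 1:2 ratio, n(Mg(OH)2) = 1/2 × 0.02957 = 0.01479 mol
mass of Mg(OH)2 = 0.01479 × 58.32 = 0.8623 g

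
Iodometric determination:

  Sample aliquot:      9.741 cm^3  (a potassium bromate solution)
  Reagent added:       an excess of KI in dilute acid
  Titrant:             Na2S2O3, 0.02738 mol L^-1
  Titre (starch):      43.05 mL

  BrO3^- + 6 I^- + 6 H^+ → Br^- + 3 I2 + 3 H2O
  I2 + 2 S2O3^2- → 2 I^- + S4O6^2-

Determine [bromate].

0.02017 mol/L

n(S2O3^2-) = 0.04305 × 0.02738 = 1.179 × 10^-3 mol
n(I2) = n(S2O3^2-)/2 = 5.894 × 10^-4 mol
From the 1:3 ratio, n(BrO3^-) in the aliquot = 1/3 × 5.894 × 10^-4 = 1.965 × 10^-4 mol
[BrO3^-] = 1.965 × 10^-4 / 0.009741 = 0.02017 mol/L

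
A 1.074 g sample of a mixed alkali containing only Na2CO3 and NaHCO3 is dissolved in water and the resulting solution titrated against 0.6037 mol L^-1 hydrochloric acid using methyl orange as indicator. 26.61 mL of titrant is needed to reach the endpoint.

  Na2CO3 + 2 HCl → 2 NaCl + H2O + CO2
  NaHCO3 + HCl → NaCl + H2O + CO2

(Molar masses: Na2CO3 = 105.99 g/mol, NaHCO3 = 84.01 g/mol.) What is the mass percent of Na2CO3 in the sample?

n(HCl) = 0.02661 × 0.6037 = 0.01606 mol
Let x = n(Na2CO3), y = n(NaHCO3).
Titrant: 2x + 1y = 0.01606;  mass: 105.99x + 84.01y = 1.074
Solving, x = 4.443 × 10^-3 mol, y = 7.179 × 10^-3 mol
mass of Na2CO3 = 4.443 × 10^-3 × 105.99 = 0.4709 g
% Na2CO3 = 0.4709 / 1.074 × 100 = 43.84 %

43.84 %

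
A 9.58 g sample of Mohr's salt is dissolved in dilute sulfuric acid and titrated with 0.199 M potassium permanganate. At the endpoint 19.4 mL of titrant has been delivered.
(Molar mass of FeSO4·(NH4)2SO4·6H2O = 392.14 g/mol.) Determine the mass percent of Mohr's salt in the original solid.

79.0 %

MnO4^- + 5 Fe^2+ + 8 H^+ → Mn^2+ + 5 Fe^3+ + 4 H2O
n(KMnO4) = 0.0194 L × 0.199 mol/L = 3.86 × 10^-3 mol
From the 5:1 ratio, n(FeSO4·(NH4)2SO4·6H2O) = 5/1 × 3.86 × 10^-3 = 0.0193 mol
mass of FeSO4·(NH4)2SO4·6H2O = 0.0193 × 392.14 g/mol = 7.57 g
% FeSO4·(NH4)2SO4·6H2O = 7.57 / 9.58 × 100 = 79.0 %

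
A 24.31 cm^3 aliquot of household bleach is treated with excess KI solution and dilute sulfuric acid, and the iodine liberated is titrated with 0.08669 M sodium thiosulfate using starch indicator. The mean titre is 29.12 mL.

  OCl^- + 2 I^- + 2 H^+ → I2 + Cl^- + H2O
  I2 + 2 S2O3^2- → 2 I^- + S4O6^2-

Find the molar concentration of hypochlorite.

0.05192 M

n(S2O3^2-) = 0.02912 × 0.08669 = 2.524 × 10^-3 mol
n(I2) = n(S2O3^2-)/2 = 1.262 × 10^-3 mol
n(OCl^-) in the aliquot = 1.262 × 10^-3 mol (1:1 ratio)
[OCl^-] = 1.262 × 10^-3 / 0.02431 = 0.05192 mol/L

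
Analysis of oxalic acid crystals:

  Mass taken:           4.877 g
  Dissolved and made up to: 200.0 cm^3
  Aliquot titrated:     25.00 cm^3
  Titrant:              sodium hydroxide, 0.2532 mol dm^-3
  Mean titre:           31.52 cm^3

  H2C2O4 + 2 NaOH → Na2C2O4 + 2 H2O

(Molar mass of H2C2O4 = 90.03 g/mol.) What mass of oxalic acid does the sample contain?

n(NaOH) per titration = 0.03152 × 0.2532 = 7.981 × 10^-3 mol
From the 1:2 ratio, n(H2C2O4) in each aliquot = 1/2 × 7.981 × 10^-3 = 3.990 × 10^-3 mol
n(H2C2O4) in the whole flask = 3.990 × 10^-3 × 200.0/25.00 = 0.03192 mol
mass of H2C2O4 = 0.03192 × 90.03 = 2.874 g

2.874 g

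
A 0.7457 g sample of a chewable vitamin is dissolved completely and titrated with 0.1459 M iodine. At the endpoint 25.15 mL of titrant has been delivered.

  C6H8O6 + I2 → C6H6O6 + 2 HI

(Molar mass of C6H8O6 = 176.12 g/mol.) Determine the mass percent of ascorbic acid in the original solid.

86.66 %

n(I2) = 0.02515 L × 0.1459 mol/L = 3.669 × 10^-3 mol
n(C6H8O6) = 3.669 × 10^-3 mol (1:1 ratio)
mass of C6H8O6 = 3.669 × 10^-3 × 176.12 g/mol = 0.6463 g
% C6H8O6 = 0.6463 / 0.7457 × 100 = 86.66 %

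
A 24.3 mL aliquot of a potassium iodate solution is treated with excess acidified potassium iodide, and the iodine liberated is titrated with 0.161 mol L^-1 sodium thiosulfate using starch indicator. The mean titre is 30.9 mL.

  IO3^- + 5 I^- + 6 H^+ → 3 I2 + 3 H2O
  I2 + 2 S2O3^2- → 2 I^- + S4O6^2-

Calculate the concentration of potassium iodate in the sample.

0.0341 mol/L

n(S2O3^2-) = 0.0309 × 0.161 = 4.97 × 10^-3 mol
n(I2) = n(S2O3^2-)/2 = 2.49 × 10^-3 mol
From the 1:3 ratio, n(IO3^-) in the aliquot = 1/3 × 2.49 × 10^-3 = 8.29 × 10^-4 mol
[IO3^-] = 8.29 × 10^-4 / 0.0243 = 0.0341 mol/L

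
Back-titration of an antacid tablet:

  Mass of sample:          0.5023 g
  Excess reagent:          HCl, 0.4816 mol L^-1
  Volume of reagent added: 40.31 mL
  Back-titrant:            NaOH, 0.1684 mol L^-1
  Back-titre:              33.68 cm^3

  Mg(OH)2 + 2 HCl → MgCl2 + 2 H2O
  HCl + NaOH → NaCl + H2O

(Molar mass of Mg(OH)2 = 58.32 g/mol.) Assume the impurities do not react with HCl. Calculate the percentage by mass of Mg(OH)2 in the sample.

n(HCl) added = 0.04031 × 0.4816 = 0.01941 mol
n(NaOH) used in back-titration = 0.03368 × 0.1684 = 5.672 × 10^-3 mol
n(HCl) left over = 5.672 × 10^-3 mol (1:1 ratio)
n(HCl) consumed by analyte = 0.01941 − 5.672 × 10^-3 = 0.01374 mol
From the 1:2 ratio, n(Mg(OH)2) = 1/2 × 0.01374 = 6.871 × 10^-3 mol
mass of Mg(OH)2 = 6.871 × 10^-3 × 58.32 = 0.4007 g
% Mg(OH)2 = 0.4007 / 0.5023 × 100 = 79.77 %

79.77 %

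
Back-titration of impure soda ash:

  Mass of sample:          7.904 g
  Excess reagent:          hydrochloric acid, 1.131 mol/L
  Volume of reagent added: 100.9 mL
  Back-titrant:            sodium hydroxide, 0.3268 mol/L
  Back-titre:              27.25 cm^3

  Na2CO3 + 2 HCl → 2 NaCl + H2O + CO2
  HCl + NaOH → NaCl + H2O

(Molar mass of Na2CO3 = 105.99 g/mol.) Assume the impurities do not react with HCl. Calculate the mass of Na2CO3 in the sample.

n(HCl) added = 0.1009 × 1.131 = 0.1141 mol
n(NaOH) used in back-titration = 0.02725 × 0.3268 = 8.905 × 10^-3 mol
n(HCl) left over = 8.905 × 10^-3 mol (1:1 ratio)
n(HCl) consumed by analyte = 0.1141 − 8.905 × 10^-3 = 0.1052 mol
From the 1:2 ratio, n(Na2CO3) = 1/2 × 0.1052 = 0.05261 mol
mass of Na2CO3 = 0.05261 × 105.99 = 5.576 g

5.576 g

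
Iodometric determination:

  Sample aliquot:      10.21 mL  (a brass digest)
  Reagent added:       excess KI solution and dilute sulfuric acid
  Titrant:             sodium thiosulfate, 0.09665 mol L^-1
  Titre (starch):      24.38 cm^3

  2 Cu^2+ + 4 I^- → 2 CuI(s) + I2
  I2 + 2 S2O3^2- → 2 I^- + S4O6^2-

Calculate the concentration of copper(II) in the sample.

0.2308 mol/L

n(S2O3^2-) = 0.02438 × 0.09665 = 2.356 × 10^-3 mol
n(I2) = n(S2O3^2-)/2 = 1.178 × 10^-3 mol
From the 2:1 ratio, n(Cu2+) in the aliquot = 2/1 × 1.178 × 10^-3 = 2.356 × 10^-3 mol
[Cu2+] = 2.356 × 10^-3 / 0.01021 = 0.2308 mol/L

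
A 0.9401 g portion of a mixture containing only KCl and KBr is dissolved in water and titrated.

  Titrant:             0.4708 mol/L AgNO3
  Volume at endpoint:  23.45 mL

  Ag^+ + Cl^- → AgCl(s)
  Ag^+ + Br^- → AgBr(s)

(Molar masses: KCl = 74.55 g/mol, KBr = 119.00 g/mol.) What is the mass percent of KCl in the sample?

n(AgNO3) = 0.02345 × 0.4708 = 0.01104 mol
Let x = n(KCl), y = n(KBr).
Titrant: 1x + 1y = 0.01104;  mass: 74.55x + 119.00y = 0.9401
Solving, x = 8.407 × 10^-3 mol, y = 2.633 × 10^-3 mol
mass of KCl = 8.407 × 10^-3 × 74.55 = 0.6267 g
% KCl = 0.6267 / 0.9401 × 100 = 66.67 %

66.67 %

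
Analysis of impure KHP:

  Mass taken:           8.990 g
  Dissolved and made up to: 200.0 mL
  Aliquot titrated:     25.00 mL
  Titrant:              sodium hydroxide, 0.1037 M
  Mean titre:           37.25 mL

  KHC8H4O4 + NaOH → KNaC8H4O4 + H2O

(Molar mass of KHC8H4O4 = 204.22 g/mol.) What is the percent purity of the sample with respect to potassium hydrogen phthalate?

n(NaOH) per titration = 0.03725 × 0.1037 = 3.863 × 10^-3 mol
n(KHC8H4O4) in each aliquot = 3.863 × 10^-3 mol (1:1 ratio)
n(KHC8H4O4) in the whole flask = 3.863 × 10^-3 × 200.0/25.00 = 0.03090 mol
mass of KHC8H4O4 = 0.03090 × 204.22 = 6.311 g
% KHC8H4O4 = 6.311 / 8.990 × 100 = 70.20 %

70.20 %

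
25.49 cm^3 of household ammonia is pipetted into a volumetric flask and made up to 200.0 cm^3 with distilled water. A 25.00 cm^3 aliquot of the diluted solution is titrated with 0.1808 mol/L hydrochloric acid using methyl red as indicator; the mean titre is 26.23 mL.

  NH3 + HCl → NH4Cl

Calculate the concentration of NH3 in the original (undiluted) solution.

1.488 mol/L

n(HCl) = 0.02623 × 0.1808 = 4.742 × 10^-3 mol
n(NH3) in the aliquot = 4.742 × 10^-3 mol (1:1 ratio)
[NH3]_dilute = 4.742 × 10^-3 / 0.02500 = 0.1897 mol/L
Dilution factor = 200.0 / 25.49 = 7.846
[NH3]_stock = 0.1897 × 7.846 = 1.488 mol/L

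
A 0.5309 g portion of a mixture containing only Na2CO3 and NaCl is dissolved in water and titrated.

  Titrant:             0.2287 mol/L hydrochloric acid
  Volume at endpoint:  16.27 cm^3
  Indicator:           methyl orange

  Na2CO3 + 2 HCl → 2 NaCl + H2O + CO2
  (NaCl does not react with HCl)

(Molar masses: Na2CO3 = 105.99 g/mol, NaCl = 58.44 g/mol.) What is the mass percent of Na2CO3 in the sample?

n(HCl) = 0.01627 × 0.2287 = 3.721 × 10^-3 mol
Let x = n(Na2CO3), y = n(NaCl).
Titrant: 2x = 3.721 × 10^-3;  mass: 105.99x + 58.44y = 0.5309
Solving, x = 1.860 × 10^-3 mol, y = 5.710 × 10^-3 mol
mass of Na2CO3 = 1.860 × 10^-3 × 105.99 = 0.1972 g
% Na2CO3 = 0.1972 / 0.5309 × 100 = 37.14 %

37.14 %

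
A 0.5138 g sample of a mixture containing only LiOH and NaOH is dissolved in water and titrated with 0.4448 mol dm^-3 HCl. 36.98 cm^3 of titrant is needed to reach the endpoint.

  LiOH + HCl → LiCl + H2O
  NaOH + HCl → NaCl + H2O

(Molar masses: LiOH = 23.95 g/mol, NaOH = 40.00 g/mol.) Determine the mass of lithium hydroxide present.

0.2151 g

n(HCl) = 0.03698 × 0.4448 = 0.01645 mol
Let x = n(LiOH), y = n(NaOH).
Titrant: 1x + 1y = 0.01645;  mass: 23.95x + 40.00y = 0.5138
Solving, x = 8.981 × 10^-3 mol, y = 7.468 × 10^-3 mol
mass of LiOH = 8.981 × 10^-3 × 23.95 = 0.2151 g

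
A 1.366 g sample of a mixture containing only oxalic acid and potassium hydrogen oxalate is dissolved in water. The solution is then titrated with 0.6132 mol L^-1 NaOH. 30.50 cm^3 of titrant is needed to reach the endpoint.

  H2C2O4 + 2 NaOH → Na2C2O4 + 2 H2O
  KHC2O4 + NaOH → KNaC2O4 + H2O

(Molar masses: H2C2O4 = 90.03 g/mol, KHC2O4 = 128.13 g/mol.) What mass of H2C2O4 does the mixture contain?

n(NaOH) = 0.03050 × 0.6132 = 0.01870 mol
Let x = n(H2C2O4), y = n(KHC2O4).
Titrant: 2x + 1y = 0.01870;  mass: 90.03x + 128.13y = 1.366
Solving, x = 6.198 × 10^-3 mol, y = 6.306 × 10^-3 mol
mass of H2C2O4 = 6.198 × 10^-3 × 90.03 = 0.5580 g

0.5580 g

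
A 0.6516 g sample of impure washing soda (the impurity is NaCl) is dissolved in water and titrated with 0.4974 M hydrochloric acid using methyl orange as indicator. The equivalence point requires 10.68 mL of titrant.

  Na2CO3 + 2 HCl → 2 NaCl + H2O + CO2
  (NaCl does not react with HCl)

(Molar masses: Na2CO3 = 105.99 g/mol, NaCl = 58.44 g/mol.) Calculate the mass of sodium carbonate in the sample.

n(HCl) = 0.01068 × 0.4974 = 5.312 × 10^-3 mol
Let x = n(Na2CO3), y = n(NaCl).
Titrant: 2x = 5.312 × 10^-3;  mass: 105.99x + 58.44y = 0.6516
Solving, x = 2.656 × 10^-3 mol, y = 6.333 × 10^-3 mol
mass of Na2CO3 = 2.656 × 10^-3 × 105.99 = 0.2815 g

0.2815 g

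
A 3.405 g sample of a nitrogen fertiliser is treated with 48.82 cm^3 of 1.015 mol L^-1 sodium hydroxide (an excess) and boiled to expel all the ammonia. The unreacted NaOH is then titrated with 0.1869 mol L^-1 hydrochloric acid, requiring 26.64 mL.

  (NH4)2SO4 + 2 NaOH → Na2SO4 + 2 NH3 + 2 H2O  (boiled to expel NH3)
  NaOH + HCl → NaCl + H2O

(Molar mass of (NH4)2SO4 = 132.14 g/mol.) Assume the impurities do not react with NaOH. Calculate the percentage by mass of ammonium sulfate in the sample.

n(NaOH) added = 0.04882 × 1.015 = 0.04955 mol
n(HCl) used in back-titration = 0.02664 × 0.1869 = 4.979 × 10^-3 mol
n(NaOH) left over = 4.979 × 10^-3 mol (1:1 ratio)
n(NaOH) consumed by analyte = 0.04955 − 4.979 × 10^-3 = 0.04457 mol
From the 1:2 ratio, n((NH4)2SO4) = 1/2 × 0.04457 = 0.02229 mol
mass of (NH4)2SO4 = 0.02229 × 132.14 = 2.945 g
% (NH4)2SO4 = 2.945 / 3.405 × 100 = 86.49 %

86.49 %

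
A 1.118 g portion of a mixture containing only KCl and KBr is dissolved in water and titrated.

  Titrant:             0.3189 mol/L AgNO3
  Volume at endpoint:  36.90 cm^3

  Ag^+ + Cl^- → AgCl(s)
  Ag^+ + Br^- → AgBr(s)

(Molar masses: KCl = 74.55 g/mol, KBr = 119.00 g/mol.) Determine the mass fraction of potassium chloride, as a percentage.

42.35 %

n(AgNO3) = 0.03690 × 0.3189 = 0.01177 mol
Let x = n(KCl), y = n(KBr).
Titrant: 1x + 1y = 0.01177;  mass: 74.55x + 119.00y = 1.118
Solving, x = 6.351 × 10^-3 mol, y = 5.416 × 10^-3 mol
mass of KCl = 6.351 × 10^-3 × 74.55 = 0.4735 g
% KCl = 0.4735 / 1.118 × 100 = 42.35 %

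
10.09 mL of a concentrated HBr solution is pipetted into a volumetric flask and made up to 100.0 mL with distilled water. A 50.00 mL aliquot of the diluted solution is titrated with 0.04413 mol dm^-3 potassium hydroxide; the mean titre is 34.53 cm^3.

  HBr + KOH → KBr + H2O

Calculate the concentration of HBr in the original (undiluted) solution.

n(KOH) = 0.03453 × 0.04413 = 1.524 × 10^-3 mol
n(HBr) in the aliquot = 1.524 × 10^-3 mol (1:1 ratio)
[HBr]_dilute = 1.524 × 10^-3 / 0.05000 = 0.03048 mol/L
Dilution factor = 100.0 / 10.09 = 9.911
[HBr]_stock = 0.03048 × 9.911 = 0.3020 mol/L

0.3020 mol/L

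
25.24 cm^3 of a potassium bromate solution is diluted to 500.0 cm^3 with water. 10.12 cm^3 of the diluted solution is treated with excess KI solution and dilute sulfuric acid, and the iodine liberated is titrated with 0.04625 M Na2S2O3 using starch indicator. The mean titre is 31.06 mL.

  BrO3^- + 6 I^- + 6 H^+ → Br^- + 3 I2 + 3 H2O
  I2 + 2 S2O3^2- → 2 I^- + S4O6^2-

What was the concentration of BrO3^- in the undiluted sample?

0.4687 M

n(S2O3^2-) = 0.03106 × 0.04625 = 1.437 × 10^-3 mol
n(I2) = n(S2O3^2-)/2 = 7.183 × 10^-4 mol
From the 1:3 ratio, n(BrO3^-) in the aliquot = 1/3 × 7.183 × 10^-4 = 2.394 × 10^-4 mol
[BrO3^-]_dilute = 2.394 × 10^-4 / 0.01012 = 0.02366 mol/L
[BrO3^-]_original = 0.02366 × 500.0/25.24 = 0.4687 mol/L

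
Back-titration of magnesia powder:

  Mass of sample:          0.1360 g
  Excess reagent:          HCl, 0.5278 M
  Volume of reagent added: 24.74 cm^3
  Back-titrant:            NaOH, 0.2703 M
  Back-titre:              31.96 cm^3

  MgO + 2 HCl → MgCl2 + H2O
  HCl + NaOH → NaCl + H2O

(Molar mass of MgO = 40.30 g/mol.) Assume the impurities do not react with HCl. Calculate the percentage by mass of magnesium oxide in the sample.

65.47 %

n(HCl) added = 0.02474 × 0.5278 = 0.01306 mol
n(NaOH) used in back-titration = 0.03196 × 0.2703 = 8.639 × 10^-3 mol
n(HCl) left over = 8.639 × 10^-3 mol (1:1 ratio)
n(HCl) consumed by analyte = 0.01306 − 8.639 × 10^-3 = 4.419 × 10^-3 mol
From the 1:2 ratio, n(MgO) = 1/2 × 4.419 × 10^-3 = 2.209 × 10^-3 mol
mass of MgO = 2.209 × 10^-3 × 40.30 = 0.08904 g
% MgO = 0.08904 / 0.1360 × 100 = 65.47 %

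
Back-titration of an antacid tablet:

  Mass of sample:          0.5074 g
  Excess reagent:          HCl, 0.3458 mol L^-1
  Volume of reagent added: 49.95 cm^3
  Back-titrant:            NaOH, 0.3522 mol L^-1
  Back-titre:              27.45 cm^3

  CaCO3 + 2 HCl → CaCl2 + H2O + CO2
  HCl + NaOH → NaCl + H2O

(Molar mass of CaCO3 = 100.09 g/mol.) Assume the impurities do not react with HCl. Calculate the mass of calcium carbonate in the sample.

n(HCl) added = 0.04995 × 0.3458 = 0.01727 mol
n(NaOH) used in back-titration = 0.02745 × 0.3522 = 9.668 × 10^-3 mol
n(HCl) left over = 9.668 × 10^-3 mol (1:1 ratio)
n(HCl) consumed by analyte = 0.01727 − 9.668 × 10^-3 = 7.605 × 10^-3 mol
From the 1:2 ratio, n(CaCO3) = 1/2 × 7.605 × 10^-3 = 3.802 × 10^-3 mol
mass of CaCO3 = 3.802 × 10^-3 × 100.09 = 0.3806 g

0.3806 g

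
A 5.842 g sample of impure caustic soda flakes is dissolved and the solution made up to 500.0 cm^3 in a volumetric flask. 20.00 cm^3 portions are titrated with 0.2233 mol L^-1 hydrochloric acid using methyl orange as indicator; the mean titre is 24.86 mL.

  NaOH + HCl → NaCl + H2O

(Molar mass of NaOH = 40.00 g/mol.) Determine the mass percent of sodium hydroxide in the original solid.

n(HCl) per titration = 0.02486 × 0.2233 = 5.551 × 10^-3 mol
n(NaOH) in each aliquot = 5.551 × 10^-3 mol (1:1 ratio)
n(NaOH) in the whole flask = 5.551 × 10^-3 × 500.0/20.00 = 0.1388 mol
mass of NaOH = 0.1388 × 40.00 = 5.551 g
% NaOH = 5.551 / 5.842 × 100 = 95.02 %

95.02 %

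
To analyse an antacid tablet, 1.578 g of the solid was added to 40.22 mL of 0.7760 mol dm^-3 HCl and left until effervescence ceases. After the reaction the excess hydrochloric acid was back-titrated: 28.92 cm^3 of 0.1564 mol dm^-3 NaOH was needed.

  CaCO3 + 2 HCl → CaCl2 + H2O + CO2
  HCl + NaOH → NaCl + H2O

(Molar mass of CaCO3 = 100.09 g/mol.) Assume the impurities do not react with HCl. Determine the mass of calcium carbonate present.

n(HCl) added = 0.04022 × 0.7760 = 0.03121 mol
n(NaOH) used in back-titration = 0.02892 × 0.1564 = 4.523 × 10^-3 mol
n(HCl) left over = 4.523 × 10^-3 mol (1:1 ratio)
n(HCl) consumed by analyte = 0.03121 − 4.523 × 10^-3 = 0.02669 mol
From the 1:2 ratio, n(CaCO3) = 1/2 × 0.02669 = 0.01334 mol
mass of CaCO3 = 0.01334 × 100.09 = 1.336 g

1.336 g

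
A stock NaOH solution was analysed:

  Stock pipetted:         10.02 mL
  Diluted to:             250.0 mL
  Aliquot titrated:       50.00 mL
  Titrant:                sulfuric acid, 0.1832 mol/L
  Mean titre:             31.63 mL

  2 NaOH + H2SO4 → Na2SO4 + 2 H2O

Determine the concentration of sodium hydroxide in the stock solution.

n(H2SO4) = 0.03163 × 0.1832 = 5.795 × 10^-3 mol
From the 2:1 ratio, n(NaOH) in the aliquot = 2/1 × 5.795 × 10^-3 = 0.01159 mol
[NaOH]_dilute = 0.01159 / 0.05000 = 0.2318 mol/L
Dilution factor = 250.0 / 10.02 = 24.95
[NaOH]_stock = 0.2318 × 24.95 = 5.783 mol/L

5.783 mol/L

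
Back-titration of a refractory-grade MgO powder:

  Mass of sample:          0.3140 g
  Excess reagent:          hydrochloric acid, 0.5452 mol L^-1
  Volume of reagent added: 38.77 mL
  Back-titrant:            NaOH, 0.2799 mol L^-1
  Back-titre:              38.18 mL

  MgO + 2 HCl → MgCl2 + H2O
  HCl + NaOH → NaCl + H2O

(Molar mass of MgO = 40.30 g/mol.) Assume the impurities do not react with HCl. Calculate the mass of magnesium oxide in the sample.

n(HCl) added = 0.03877 × 0.5452 = 0.02114 mol
n(NaOH) used in back-titration = 0.03818 × 0.2799 = 0.01069 mol
n(HCl) left over = 0.01069 mol (1:1 ratio)
n(HCl) consumed by analyte = 0.02114 − 0.01069 = 0.01045 mol
From the 1:2 ratio, n(MgO) = 1/2 × 0.01045 = 5.225 × 10^-3 mol
mass of MgO = 5.225 × 10^-3 × 40.30 = 0.2106 g

0.2106 g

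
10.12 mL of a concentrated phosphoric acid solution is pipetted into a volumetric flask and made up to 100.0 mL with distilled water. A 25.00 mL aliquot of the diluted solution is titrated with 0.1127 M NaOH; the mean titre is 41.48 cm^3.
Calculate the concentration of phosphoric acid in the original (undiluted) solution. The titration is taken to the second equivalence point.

H3PO4 + 2 NaOH → Na2HPO4 + 2 H2O
n(NaOH) = 0.04148 × 0.1127 = 4.675 × 10^-3 mol
From the 1:2 ratio, n(H3PO4) in the aliquot = 1/2 × 4.675 × 10^-3 = 2.337 × 10^-3 mol
[H3PO4]_dilute = 2.337 × 10^-3 / 0.02500 = 0.09350 mol/L
Dilution factor = 100.0 / 10.12 = 9.881
[H3PO4]_stock = 0.09350 × 9.881 = 0.9239 mol/L

0.9239 M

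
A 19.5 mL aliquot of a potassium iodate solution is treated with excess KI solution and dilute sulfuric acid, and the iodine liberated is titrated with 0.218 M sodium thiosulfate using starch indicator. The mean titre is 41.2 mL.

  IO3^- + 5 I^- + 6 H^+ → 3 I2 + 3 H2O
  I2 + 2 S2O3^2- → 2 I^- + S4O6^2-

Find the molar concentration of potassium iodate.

n(S2O3^2-) = 0.0412 × 0.218 = 8.98 × 10^-3 mol
n(I2) = n(S2O3^2-)/2 = 4.49 × 10^-3 mol
From the 1:3 ratio, n(IO3^-) in the aliquot = 1/3 × 4.49 × 10^-3 = 1.50 × 10^-3 mol
[IO3^-] = 1.50 × 10^-3 / 0.0195 = 0.0768 mol/L

0.0768 M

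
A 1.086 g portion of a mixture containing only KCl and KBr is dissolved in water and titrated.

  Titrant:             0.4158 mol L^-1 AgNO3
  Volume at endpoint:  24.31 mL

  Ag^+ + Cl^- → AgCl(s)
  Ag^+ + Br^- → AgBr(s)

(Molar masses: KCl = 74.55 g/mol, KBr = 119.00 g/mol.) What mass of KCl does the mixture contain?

0.1960 g

n(AgNO3) = 0.02431 × 0.4158 = 0.01011 mol
Let x = n(KCl), y = n(KBr).
Titrant: 1x + 1y = 0.01011;  mass: 74.55x + 119.00y = 1.086
Solving, x = 2.629 × 10^-3 mol, y = 7.479 × 10^-3 mol
mass of KCl = 2.629 × 10^-3 × 74.55 = 0.1960 g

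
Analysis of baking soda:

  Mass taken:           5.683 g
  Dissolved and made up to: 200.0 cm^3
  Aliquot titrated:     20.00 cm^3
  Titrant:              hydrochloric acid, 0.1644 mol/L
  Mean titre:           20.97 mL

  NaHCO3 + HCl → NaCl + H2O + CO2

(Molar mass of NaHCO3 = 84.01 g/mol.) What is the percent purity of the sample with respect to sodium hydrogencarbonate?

50.96 %

n(HCl) per titration = 0.02097 × 0.1644 = 3.447 × 10^-3 mol
n(NaHCO3) in each aliquot = 3.447 × 10^-3 mol (1:1 ratio)
n(NaHCO3) in the whole flask = 3.447 × 10^-3 × 200.0/20.00 = 0.03447 mol
mass of NaHCO3 = 0.03447 × 84.01 = 2.896 g
% NaHCO3 = 2.896 / 5.683 × 100 = 50.96 %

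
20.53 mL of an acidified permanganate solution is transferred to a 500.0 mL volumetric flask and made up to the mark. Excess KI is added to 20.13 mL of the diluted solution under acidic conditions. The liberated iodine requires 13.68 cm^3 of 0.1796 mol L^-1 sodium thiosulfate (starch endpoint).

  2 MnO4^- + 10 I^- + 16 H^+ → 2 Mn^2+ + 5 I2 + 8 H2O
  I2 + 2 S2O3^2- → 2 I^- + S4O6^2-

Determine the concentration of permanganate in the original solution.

0.5945 mol/L

n(S2O3^2-) = 0.01368 × 0.1796 = 2.457 × 10^-3 mol
n(I2) = n(S2O3^2-)/2 = 1.228 × 10^-3 mol
From the 2:5 ratio, n(MnO4^-) in the aliquot = 2/5 × 1.228 × 10^-3 = 4.914 × 10^-4 mol
[MnO4^-]_dilute = 4.914 × 10^-4 / 0.02013 = 0.02441 mol/L
[MnO4^-]_original = 0.02441 × 500.0/20.53 = 0.5945 mol/L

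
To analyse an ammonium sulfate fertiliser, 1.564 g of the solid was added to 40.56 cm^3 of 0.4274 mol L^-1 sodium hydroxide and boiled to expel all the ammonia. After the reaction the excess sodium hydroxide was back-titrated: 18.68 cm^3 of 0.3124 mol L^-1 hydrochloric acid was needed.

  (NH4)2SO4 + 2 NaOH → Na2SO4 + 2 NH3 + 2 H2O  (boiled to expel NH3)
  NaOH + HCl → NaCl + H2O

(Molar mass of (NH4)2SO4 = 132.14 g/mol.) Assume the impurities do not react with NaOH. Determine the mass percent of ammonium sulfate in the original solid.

48.58 %

n(NaOH) added = 0.04056 × 0.4274 = 0.01734 mol
n(HCl) used in back-titration = 0.01868 × 0.3124 = 5.836 × 10^-3 mol
n(NaOH) left over = 5.836 × 10^-3 mol (1:1 ratio)
n(NaOH) consumed by analyte = 0.01734 − 5.836 × 10^-3 = 0.01150 mol
From the 1:2 ratio, n((NH4)2SO4) = 1/2 × 0.01150 = 5.750 × 10^-3 mol
mass of (NH4)2SO4 = 5.750 × 10^-3 × 132.14 = 0.7598 g
% (NH4)2SO4 = 0.7598 / 1.564 × 100 = 48.58 %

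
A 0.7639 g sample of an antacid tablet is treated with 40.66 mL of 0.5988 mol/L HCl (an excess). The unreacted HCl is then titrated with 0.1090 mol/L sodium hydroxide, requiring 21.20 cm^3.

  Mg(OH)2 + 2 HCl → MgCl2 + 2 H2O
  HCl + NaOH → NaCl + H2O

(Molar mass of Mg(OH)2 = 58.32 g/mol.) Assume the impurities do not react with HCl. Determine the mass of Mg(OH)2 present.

n(HCl) added = 0.04066 × 0.5988 = 0.02435 mol
n(NaOH) used in back-titration = 0.02120 × 0.1090 = 2.311 × 10^-3 mol
n(HCl) left over = 2.311 × 10^-3 mol (1:1 ratio)
n(HCl) consumed by analyte = 0.02435 − 2.311 × 10^-3 = 0.02204 mol
From the 1:2 ratio, n(Mg(OH)2) = 1/2 × 0.02204 = 0.01102 mol
mass of Mg(OH)2 = 0.01102 × 58.32 = 0.6426 g

0.6426 g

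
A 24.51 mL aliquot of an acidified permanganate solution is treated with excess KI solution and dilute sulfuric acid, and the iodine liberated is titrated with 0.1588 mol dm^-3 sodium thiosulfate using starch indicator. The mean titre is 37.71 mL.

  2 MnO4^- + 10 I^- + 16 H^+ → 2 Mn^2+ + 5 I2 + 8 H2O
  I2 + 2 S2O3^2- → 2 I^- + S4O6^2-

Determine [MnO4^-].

n(S2O3^2-) = 0.03771 × 0.1588 = 5.988 × 10^-3 mol
n(I2) = n(S2O3^2-)/2 = 2.994 × 10^-3 mol
From the 2:5 ratio, n(MnO4^-) in the aliquot = 2/5 × 2.994 × 10^-3 = 1.198 × 10^-3 mol
[MnO4^-] = 1.198 × 10^-3 / 0.02451 = 0.04886 mol/L

0.04886 mol/L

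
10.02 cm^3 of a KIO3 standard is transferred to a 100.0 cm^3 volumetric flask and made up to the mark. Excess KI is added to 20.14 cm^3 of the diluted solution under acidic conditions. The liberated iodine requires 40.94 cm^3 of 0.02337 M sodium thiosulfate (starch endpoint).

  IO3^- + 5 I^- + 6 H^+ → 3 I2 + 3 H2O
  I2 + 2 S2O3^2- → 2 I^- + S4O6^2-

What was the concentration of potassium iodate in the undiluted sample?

0.07902 M

n(S2O3^2-) = 0.04094 × 0.02337 = 9.568 × 10^-4 mol
n(I2) = n(S2O3^2-)/2 = 4.784 × 10^-4 mol
From the 1:3 ratio, n(IO3^-) in the aliquot = 1/3 × 4.784 × 10^-4 = 1.595 × 10^-4 mol
[IO3^-]_dilute = 1.595 × 10^-4 / 0.02014 = 0.007918 mol/L
[IO3^-]_original = 0.007918 × 100.0/10.02 = 0.07902 mol/L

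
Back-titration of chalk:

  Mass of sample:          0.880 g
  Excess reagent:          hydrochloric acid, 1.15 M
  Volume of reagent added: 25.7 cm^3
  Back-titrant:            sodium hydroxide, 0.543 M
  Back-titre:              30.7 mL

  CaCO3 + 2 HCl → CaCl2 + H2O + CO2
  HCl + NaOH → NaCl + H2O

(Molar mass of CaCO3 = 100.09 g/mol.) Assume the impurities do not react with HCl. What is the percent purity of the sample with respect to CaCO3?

73.3 %

n(HCl) added = 0.0257 × 1.15 = 0.0296 mol
n(NaOH) used in back-titration = 0.0307 × 0.543 = 0.0167 mol
n(HCl) left over = 0.0167 mol (1:1 ratio)
n(HCl) consumed by analyte = 0.0296 − 0.0167 = 0.0129 mol
From the 1:2 ratio, n(CaCO3) = 1/2 × 0.0129 = 6.44 × 10^-3 mol
mass of CaCO3 = 6.44 × 10^-3 × 100.09 = 0.645 g
% CaCO3 = 0.645 / 0.880 × 100 = 73.3 %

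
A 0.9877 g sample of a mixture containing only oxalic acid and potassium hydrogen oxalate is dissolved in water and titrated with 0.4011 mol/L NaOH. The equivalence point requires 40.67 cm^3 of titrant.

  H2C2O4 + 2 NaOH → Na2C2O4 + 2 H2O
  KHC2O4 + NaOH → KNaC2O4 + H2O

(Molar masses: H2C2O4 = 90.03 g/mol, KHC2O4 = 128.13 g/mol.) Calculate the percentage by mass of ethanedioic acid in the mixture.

n(NaOH) = 0.04067 × 0.4011 = 0.01631 mol
Let x = n(H2C2O4), y = n(KHC2O4).
Titrant: 2x + 1y = 0.01631;  mass: 90.03x + 128.13y = 0.9877
Solving, x = 6.632 × 10^-3 mol, y = 3.049 × 10^-3 mol
mass of H2C2O4 = 6.632 × 10^-3 × 90.03 = 0.5971 g
% H2C2O4 = 0.5971 / 0.9877 × 100 = 60.45 %

60.45 %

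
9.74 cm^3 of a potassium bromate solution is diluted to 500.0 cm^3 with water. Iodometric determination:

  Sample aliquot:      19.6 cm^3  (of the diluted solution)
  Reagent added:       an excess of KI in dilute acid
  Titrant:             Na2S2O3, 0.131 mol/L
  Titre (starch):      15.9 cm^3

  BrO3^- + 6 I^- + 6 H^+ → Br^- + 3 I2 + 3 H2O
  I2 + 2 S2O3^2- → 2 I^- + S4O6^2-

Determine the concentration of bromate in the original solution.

n(S2O3^2-) = 0.0159 × 0.131 = 2.08 × 10^-3 mol
n(I2) = n(S2O3^2-)/2 = 1.04 × 10^-3 mol
From the 1:3 ratio, n(BrO3^-) in the aliquot = 1/3 × 1.04 × 10^-3 = 3.47 × 10^-4 mol
[BrO3^-]_dilute = 3.47 × 10^-4 / 0.0196 = 0.0177 mol/L
[BrO3^-]_original = 0.0177 × 500.0/9.74 = 0.909 mol/L

0.909 mol/L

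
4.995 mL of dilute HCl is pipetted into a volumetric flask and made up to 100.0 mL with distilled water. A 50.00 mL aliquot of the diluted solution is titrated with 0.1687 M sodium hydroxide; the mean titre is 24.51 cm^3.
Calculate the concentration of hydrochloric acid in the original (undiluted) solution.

HCl + NaOH → NaCl + H2O
n(NaOH) = 0.02451 × 0.1687 = 4.135 × 10^-3 mol
n(HCl) in the aliquot = 4.135 × 10^-3 mol (1:1 ratio)
[HCl]_dilute = 4.135 × 10^-3 / 0.05000 = 0.08270 mol/L
Dilution factor = 100.0 / 4.995 = 20.02
[HCl]_stock = 0.08270 × 20.02 = 1.656 mol/L

1.656 M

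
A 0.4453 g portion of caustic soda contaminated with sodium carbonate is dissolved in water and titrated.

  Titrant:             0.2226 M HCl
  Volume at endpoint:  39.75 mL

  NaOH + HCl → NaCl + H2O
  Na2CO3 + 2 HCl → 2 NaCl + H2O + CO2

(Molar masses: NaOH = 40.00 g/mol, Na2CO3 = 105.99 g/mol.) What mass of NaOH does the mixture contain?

n(HCl) = 0.03975 × 0.2226 = 8.848 × 10^-3 mol
Let x = n(NaOH), y = n(Na2CO3).
Titrant: 1x + 2y = 8.848 × 10^-3;  mass: 40.00x + 105.99y = 0.4453
Solving, x = 1.817 × 10^-3 mol, y = 3.515 × 10^-3 mol
mass of NaOH = 1.817 × 10^-3 × 40.00 = 0.07270 g

0.07270 g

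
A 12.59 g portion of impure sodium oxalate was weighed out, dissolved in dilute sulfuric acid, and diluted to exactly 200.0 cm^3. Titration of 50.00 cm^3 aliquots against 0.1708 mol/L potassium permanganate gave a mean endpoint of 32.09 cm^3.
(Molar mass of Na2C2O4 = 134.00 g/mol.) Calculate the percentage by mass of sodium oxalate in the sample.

2 MnO4^- + 5 C2O4^2- + 16 H^+ → 2 Mn^2+ + 10 CO2 + 8 H2O
n(KMnO4) per titration = 0.03209 × 0.1708 = 5.481 × 10^-3 mol
From the 5:2 ratio, n(Na2C2O4) in each aliquot = 5/2 × 5.481 × 10^-3 = 0.01370 mol
n(Na2C2O4) in the whole flask = 0.01370 × 200.0/50.00 = 0.05481 mol
mass of Na2C2O4 = 0.05481 × 134.00 = 7.345 g
% Na2C2O4 = 7.345 / 12.59 × 100 = 58.34 %

58.34 %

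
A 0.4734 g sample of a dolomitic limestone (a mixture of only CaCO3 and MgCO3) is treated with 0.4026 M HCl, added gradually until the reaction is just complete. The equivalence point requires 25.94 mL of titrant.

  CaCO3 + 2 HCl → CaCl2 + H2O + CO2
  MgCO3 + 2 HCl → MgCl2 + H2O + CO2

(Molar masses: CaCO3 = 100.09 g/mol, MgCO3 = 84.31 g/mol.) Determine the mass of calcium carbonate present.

0.2103 g

n(HCl) = 0.02594 × 0.4026 = 0.01044 mol
Let x = n(CaCO3), y = n(MgCO3).
Titrant: 2x + 2y = 0.01044;  mass: 100.09x + 84.31y = 0.4734
Solving, x = 2.101 × 10^-3 mol, y = 3.121 × 10^-3 mol
mass of CaCO3 = 2.101 × 10^-3 × 100.09 = 0.2103 g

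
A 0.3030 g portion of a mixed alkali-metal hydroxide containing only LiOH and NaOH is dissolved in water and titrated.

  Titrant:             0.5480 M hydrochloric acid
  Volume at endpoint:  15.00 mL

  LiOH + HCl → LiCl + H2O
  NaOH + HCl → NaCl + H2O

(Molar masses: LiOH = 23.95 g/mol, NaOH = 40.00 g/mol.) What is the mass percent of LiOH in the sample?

n(HCl) = 0.01500 × 0.5480 = 8.220 × 10^-3 mol
Let x = n(LiOH), y = n(NaOH).
Titrant: 1x + 1y = 8.220 × 10^-3;  mass: 23.95x + 40.00y = 0.3030
Solving, x = 1.607 × 10^-3 mol, y = 6.613 × 10^-3 mol
mass of LiOH = 1.607 × 10^-3 × 23.95 = 0.03850 g
% LiOH = 0.03850 / 0.3030 × 100 = 12.71 %

12.71 %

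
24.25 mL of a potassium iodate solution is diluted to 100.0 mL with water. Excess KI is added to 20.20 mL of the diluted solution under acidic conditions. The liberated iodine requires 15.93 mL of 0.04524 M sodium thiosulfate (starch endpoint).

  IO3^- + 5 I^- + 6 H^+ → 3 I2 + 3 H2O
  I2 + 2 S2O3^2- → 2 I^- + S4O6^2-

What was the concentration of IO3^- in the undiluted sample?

0.02452 M

n(S2O3^2-) = 0.01593 × 0.04524 = 7.207 × 10^-4 mol
n(I2) = n(S2O3^2-)/2 = 3.603 × 10^-4 mol
From the 1:3 ratio, n(IO3^-) in the aliquot = 1/3 × 3.603 × 10^-4 = 1.201 × 10^-4 mol
[IO3^-]_dilute = 1.201 × 10^-4 / 0.02020 = 0.005946 mol/L
[IO3^-]_original = 0.005946 × 100.0/24.25 = 0.02452 mol/L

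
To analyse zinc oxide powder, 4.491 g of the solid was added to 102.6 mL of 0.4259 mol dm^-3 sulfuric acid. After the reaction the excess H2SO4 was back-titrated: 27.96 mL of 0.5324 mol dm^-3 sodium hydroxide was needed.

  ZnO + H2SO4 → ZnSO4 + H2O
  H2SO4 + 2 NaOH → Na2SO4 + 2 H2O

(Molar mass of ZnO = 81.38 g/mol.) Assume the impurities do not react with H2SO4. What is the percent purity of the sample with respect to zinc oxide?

n(H2SO4) added = 0.1026 × 0.4259 = 0.04370 mol
n(NaOH) used in back-titration = 0.02796 × 0.5324 = 0.01489 mol
From the 1:2 ratio, n(H2SO4) left over = 1/2 × 0.01489 = 7.443 × 10^-3 mol
n(H2SO4) consumed by analyte = 0.04370 − 7.443 × 10^-3 = 0.03625 mol
n(ZnO) = 0.03625 mol (1:1 ratio)
mass of ZnO = 0.03625 × 81.38 = 2.950 g
% ZnO = 2.950 / 4.491 × 100 = 65.70 %

65.70 %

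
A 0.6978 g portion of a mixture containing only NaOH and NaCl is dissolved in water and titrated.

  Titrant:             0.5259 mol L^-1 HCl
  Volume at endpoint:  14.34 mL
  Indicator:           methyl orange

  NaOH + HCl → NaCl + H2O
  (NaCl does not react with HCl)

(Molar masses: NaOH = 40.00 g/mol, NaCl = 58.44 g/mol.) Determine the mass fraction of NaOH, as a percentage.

n(HCl) = 0.01434 × 0.5259 = 7.541 × 10^-3 mol
Let x = n(NaOH), y = n(NaCl).
Titrant: 1x = 7.541 × 10^-3;  mass: 40.00x + 58.44y = 0.6978
Solving, x = 7.541 × 10^-3 mol, y = 6.779 × 10^-3 mol
mass of NaOH = 7.541 × 10^-3 × 40.00 = 0.3017 g
% NaOH = 0.3017 / 0.6978 × 100 = 43.23 %

43.23 %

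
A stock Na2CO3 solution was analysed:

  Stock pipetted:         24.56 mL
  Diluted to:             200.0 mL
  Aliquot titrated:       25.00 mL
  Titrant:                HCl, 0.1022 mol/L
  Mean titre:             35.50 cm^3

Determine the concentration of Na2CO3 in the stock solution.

Na2CO3 + 2 HCl → 2 NaCl + H2O + CO2
n(HCl) = 0.03550 × 0.1022 = 3.628 × 10^-3 mol
From the 1:2 ratio, n(Na2CO3) in the aliquot = 1/2 × 3.628 × 10^-3 = 1.814 × 10^-3 mol
[Na2CO3]_dilute = 1.814 × 10^-3 / 0.02500 = 0.07256 mol/L
Dilution factor = 200.0 / 24.56 = 8.143
[Na2CO3]_stock = 0.07256 × 8.143 = 0.5909 mol/L

0.5909 mol/L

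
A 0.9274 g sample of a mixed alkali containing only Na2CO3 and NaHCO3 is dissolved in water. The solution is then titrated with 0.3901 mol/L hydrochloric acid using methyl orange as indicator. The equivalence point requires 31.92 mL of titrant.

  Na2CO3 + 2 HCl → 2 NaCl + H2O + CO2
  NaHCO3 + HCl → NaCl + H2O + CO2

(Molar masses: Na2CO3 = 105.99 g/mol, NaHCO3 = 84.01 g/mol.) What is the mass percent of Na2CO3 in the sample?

21.87 %

n(HCl) = 0.03192 × 0.3901 = 0.01245 mol
Let x = n(Na2CO3), y = n(NaHCO3).
Titrant: 2x + 1y = 0.01245;  mass: 105.99x + 84.01y = 0.9274
Solving, x = 1.913 × 10^-3 mol, y = 8.625 × 10^-3 mol
mass of Na2CO3 = 1.913 × 10^-3 × 105.99 = 0.2028 g
% Na2CO3 = 0.2028 / 0.9274 × 100 = 21.87 %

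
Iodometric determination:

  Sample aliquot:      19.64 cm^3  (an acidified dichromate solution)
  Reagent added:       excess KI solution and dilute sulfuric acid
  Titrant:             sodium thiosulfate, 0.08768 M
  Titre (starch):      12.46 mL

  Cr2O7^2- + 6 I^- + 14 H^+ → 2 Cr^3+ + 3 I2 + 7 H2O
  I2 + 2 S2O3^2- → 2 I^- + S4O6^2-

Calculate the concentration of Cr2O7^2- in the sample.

0.009271 M

n(S2O3^2-) = 0.01246 × 0.08768 = 1.092 × 10^-3 mol
n(I2) = n(S2O3^2-)/2 = 5.462 × 10^-4 mol
From the 1:3 ratio, n(Cr2O7^2-) in the aliquot = 1/3 × 5.462 × 10^-4 = 1.821 × 10^-4 mol
[Cr2O7^2-] = 1.821 × 10^-4 / 0.01964 = 0.009271 mol/L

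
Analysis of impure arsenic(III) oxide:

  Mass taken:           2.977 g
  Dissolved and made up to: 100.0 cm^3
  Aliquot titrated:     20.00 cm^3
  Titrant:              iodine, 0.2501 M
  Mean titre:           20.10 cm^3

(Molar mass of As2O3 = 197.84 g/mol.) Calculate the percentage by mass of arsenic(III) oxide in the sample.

As2O3 + 2 I2 + 2 H2O → As2O5 + 4 HI
n(I2) per titration = 0.02010 × 0.2501 = 5.027 × 10^-3 mol
From the 1:2 ratio, n(As2O3) in each aliquot = 1/2 × 5.027 × 10^-3 = 2.514 × 10^-3 mol
n(As2O3) in the whole flask = 2.514 × 10^-3 × 100.0/20.00 = 0.01257 mol
mass of As2O3 = 0.01257 × 197.84 = 2.486 g
% As2O3 = 2.486 / 2.977 × 100 = 83.52 %

83.52 %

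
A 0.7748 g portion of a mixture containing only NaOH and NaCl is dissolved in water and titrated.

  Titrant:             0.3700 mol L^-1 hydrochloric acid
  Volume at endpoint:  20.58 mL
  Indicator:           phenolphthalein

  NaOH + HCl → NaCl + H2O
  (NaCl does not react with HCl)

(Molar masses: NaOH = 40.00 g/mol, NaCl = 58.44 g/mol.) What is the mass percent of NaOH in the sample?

39.31 %

n(HCl) = 0.02058 × 0.3700 = 7.615 × 10^-3 mol
Let x = n(NaOH), y = n(NaCl).
Titrant: 1x = 7.615 × 10^-3;  mass: 40.00x + 58.44y = 0.7748
Solving, x = 7.615 × 10^-3 mol, y = 8.046 × 10^-3 mol
mass of NaOH = 7.615 × 10^-3 × 40.00 = 0.3046 g
% NaOH = 0.3046 / 0.7748 × 100 = 39.31 %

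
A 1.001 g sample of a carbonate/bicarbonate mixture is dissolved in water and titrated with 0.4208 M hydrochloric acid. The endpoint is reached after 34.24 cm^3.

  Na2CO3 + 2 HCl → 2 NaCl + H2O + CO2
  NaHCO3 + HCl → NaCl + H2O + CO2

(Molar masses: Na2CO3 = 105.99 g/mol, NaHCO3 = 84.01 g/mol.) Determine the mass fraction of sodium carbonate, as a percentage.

n(HCl) = 0.03424 × 0.4208 = 0.01441 mol
Let x = n(Na2CO3), y = n(NaHCO3).
Titrant: 2x + 1y = 0.01441;  mass: 105.99x + 84.01y = 1.001
Solving, x = 3.376 × 10^-3 mol, y = 7.656 × 10^-3 mol
mass of Na2CO3 = 3.376 × 10^-3 × 105.99 = 0.3579 g
% Na2CO3 = 0.3579 / 1.001 × 100 = 35.75 %

35.75 %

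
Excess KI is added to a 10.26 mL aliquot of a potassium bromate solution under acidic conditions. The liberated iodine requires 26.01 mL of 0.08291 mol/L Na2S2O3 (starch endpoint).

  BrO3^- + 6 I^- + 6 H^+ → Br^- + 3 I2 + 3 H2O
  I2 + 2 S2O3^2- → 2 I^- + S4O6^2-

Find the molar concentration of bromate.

n(S2O3^2-) = 0.02601 × 0.08291 = 2.156 × 10^-3 mol
n(I2) = n(S2O3^2-)/2 = 1.078 × 10^-3 mol
From the 1:3 ratio, n(BrO3^-) in the aliquot = 1/3 × 1.078 × 10^-3 = 3.594 × 10^-4 mol
[BrO3^-] = 3.594 × 10^-4 / 0.01026 = 0.03503 mol/L

0.03503 mol/L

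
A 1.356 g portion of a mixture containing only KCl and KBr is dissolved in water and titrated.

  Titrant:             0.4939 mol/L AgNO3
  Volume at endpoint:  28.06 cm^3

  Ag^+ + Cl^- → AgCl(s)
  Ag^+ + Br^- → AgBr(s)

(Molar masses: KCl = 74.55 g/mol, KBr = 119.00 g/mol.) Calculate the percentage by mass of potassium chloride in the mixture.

36.26 %

n(AgNO3) = 0.02806 × 0.4939 = 0.01386 mol
Let x = n(KCl), y = n(KBr).
Titrant: 1x + 1y = 0.01386;  mass: 74.55x + 119.00y = 1.356
Solving, x = 6.596 × 10^-3 mol, y = 7.263 × 10^-3 mol
mass of KCl = 6.596 × 10^-3 × 74.55 = 0.4917 g
% KCl = 0.4917 / 1.356 × 100 = 36.26 %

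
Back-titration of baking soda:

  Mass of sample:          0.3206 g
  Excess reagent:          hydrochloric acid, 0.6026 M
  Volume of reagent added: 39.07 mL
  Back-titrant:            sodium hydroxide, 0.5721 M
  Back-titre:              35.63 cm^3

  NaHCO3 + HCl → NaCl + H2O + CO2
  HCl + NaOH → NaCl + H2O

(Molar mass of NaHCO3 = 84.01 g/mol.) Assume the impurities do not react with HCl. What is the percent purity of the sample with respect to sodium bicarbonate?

82.80 %

n(HCl) added = 0.03907 × 0.6026 = 0.02354 mol
n(NaOH) used in back-titration = 0.03563 × 0.5721 = 0.02038 mol
n(HCl) left over = 0.02038 mol (1:1 ratio)
n(HCl) consumed by analyte = 0.02354 − 0.02038 = 3.160 × 10^-3 mol
n(NaHCO3) = 3.160 × 10^-3 mol (1:1 ratio)
mass of NaHCO3 = 3.160 × 10^-3 × 84.01 = 0.2654 g
% NaHCO3 = 0.2654 / 0.3206 × 100 = 82.80 %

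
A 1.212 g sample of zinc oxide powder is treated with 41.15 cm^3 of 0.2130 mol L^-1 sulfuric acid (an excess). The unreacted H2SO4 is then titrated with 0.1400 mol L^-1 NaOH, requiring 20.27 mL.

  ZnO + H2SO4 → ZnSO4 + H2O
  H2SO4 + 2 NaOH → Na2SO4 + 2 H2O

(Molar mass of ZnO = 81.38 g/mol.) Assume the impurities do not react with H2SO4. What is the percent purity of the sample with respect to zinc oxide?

n(H2SO4) added = 0.04115 × 0.2130 = 8.765 × 10^-3 mol
n(NaOH) used in back-titration = 0.02027 × 0.1400 = 2.838 × 10^-3 mol
From the 1:2 ratio, n(H2SO4) left over = 1/2 × 2.838 × 10^-3 = 1.419 × 10^-3 mol
n(H2SO4) consumed by analyte = 8.765 × 10^-3 − 1.419 × 10^-3 = 7.346 × 10^-3 mol
n(ZnO) = 7.346 × 10^-3 mol (1:1 ratio)
mass of ZnO = 7.346 × 10^-3 × 81.38 = 0.5978 g
% ZnO = 0.5978 / 1.212 × 100 = 49.33 %

49.33 %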